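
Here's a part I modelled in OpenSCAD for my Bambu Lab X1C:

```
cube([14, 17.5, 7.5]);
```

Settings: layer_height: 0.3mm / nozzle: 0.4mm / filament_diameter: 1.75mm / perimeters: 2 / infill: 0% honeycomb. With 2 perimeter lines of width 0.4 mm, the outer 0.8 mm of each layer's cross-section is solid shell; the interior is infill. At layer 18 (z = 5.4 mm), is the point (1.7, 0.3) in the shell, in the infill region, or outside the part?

shell

At z = 5.4 mm: the cube (footprint 14×17.5) is included at this height. Overall, the cross-section is a single solid region. The nearest boundary edge runs (0.00, 0.00)→(14.00, 0.00); distance from the point to it = 0.30 mm. The point is inside the cross-section, 0.30 mm from the nearest boundary — within the 0.8 mm shell band (2 × 0.4).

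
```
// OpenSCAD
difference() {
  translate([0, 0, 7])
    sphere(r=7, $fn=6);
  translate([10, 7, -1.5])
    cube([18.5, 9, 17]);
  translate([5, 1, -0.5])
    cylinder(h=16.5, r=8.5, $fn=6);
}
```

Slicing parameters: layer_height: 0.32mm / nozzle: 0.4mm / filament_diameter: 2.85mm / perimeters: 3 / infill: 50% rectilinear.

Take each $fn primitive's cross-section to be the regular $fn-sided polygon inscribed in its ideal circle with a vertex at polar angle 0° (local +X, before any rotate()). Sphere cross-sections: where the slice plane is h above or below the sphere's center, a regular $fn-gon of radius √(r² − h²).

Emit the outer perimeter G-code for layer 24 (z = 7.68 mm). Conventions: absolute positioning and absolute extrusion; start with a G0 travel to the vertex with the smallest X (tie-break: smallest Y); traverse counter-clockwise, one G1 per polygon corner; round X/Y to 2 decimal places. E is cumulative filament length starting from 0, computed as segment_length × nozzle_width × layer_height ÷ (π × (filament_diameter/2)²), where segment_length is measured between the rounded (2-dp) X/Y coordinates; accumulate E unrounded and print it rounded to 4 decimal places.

At z = 7.68 mm: the r=7 sphere contributes a regular 6-gon of circumradius √(7²−0.68²) = 6.967; the cube at (10, 7) (footprint 18.5×9) is included at this height; the r=8.5 cylinder at (5, 1) contributes a regular 6-gon of circumradius 8.5; Taking the first minus the rest: starting from the r=7 sphere, the 18.5×9 cube at (10, 7) misses the remaining region (no effect); the r=8.5 cylinder at (5, 1) partially overlaps it — only the 83.69 mm² overlap (of its 187.71 mm²) is removed, clipping the outline — 1 connected region. The outline is a single polygon with 6 vertices. Extrusion per mm of travel: 0.4 × 0.32 / (π × 1.425²) = 0.020065. Accumulating E over each segment gives final E = 0.6981.

G0 X-6.97 Y0.00 Z7.68
G1 X-3.48 Y-6.03 E0.1398
G1 X0.56 Y-6.03 E0.2209
G1 X-3.50 Y1.00 E0.3837
G1 X-0.59 Y6.03 E0.5003
G1 X-3.48 Y6.03 E0.5583
G1 X-6.97 Y0.00 E0.6981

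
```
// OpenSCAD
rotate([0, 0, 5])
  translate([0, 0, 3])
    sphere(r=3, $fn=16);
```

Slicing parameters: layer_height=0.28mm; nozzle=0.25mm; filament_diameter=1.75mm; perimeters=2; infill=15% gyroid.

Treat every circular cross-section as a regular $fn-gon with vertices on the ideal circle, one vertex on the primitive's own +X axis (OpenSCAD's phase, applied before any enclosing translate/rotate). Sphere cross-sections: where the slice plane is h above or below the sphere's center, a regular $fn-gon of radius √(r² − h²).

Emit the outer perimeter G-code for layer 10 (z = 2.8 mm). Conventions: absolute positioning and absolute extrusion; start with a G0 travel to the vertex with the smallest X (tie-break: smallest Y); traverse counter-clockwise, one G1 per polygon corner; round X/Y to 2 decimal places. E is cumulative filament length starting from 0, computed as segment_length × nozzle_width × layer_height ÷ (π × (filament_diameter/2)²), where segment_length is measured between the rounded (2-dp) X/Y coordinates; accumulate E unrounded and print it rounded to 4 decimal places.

At z = 2.8 mm: the r=3 sphere contributes a regular 16-gon of circumradius √(3²−0.2²) = 2.993; (whole slice rotated 5° about Z — lengths, areas and connectivity unchanged). The outline is a single polygon with 16 vertices. Extrusion per mm of travel: 0.25 × 0.28 / (π × 0.875²) = 0.029103. Accumulating E over each segment gives final E = 0.5435.

G0 X-2.98 Y-0.26 Z2.80
G1 X-2.66 Y-1.38 E0.0339
G1 X-1.92 Y-2.29 E0.0680
G1 X-0.90 Y-2.85 E0.1019
G1 X0.26 Y-2.98 E0.1359
G1 X1.38 Y-2.66 E0.1698
G1 X2.29 Y-1.92 E0.2039
G1 X2.85 Y-0.90 E0.2378
G1 X2.98 Y0.26 E0.2717
G1 X2.66 Y1.38 E0.3056
G1 X1.92 Y2.29 E0.3398
G1 X0.90 Y2.85 E0.3736
G1 X-0.26 Y2.98 E0.4076
G1 X-1.38 Y2.66 E0.4415
G1 X-2.29 Y1.92 E0.4756
G1 X-2.85 Y0.90 E0.5095
G1 X-2.98 Y-0.26 E0.5435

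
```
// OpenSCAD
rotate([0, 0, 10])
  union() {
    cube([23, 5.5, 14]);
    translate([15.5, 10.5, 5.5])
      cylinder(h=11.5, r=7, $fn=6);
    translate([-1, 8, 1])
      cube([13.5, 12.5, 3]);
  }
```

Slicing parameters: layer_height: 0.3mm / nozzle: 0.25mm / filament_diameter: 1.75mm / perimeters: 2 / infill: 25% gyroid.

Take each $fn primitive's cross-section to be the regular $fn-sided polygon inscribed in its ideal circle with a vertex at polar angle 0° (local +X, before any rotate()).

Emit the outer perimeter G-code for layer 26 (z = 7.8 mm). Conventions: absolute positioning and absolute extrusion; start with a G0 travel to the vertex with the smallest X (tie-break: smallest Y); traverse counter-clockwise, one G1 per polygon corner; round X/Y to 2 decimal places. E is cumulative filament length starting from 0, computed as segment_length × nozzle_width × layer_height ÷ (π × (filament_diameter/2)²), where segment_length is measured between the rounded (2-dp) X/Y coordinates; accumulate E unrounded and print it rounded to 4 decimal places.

At z = 7.8 mm: the cube is present — its section is the full 23×5.5 rectangle; the cylinder at (15.5, 10.5): section is a regular 6-gon, circumradius r=7; the cube at (-1, 8) does not reach this height (z outside [1, 4]); Combining (union): the regions partially overlap (shared area 8.09 mm²), so overlapping operands fuse into one piece — 1 connected region; (whole slice rotated 10° about Z — lengths, areas and connectivity unchanged). The outline is a single polygon with 10 vertices. Extrusion per mm of travel: 0.25 × 0.3 / (π × 0.875²) = 0.031181. Accumulating E over each segment gives final E = 2.5361.

G0 X-0.96 Y5.42 Z7.80
G1 X0.00 Y0.00 E0.1716
G1 X22.65 Y3.99 E0.8888
G1 X21.70 Y9.41 E1.0603
G1 X18.36 Y8.82 E1.1661
G1 X20.33 Y14.25 E1.3462
G1 X15.84 Y19.61 E1.5642
G1 X8.94 Y18.39 E1.7827
G1 X6.55 Y11.82 E2.0007
G1 X10.26 Y7.39 E2.1809
G1 X-0.96 Y5.42 E2.5361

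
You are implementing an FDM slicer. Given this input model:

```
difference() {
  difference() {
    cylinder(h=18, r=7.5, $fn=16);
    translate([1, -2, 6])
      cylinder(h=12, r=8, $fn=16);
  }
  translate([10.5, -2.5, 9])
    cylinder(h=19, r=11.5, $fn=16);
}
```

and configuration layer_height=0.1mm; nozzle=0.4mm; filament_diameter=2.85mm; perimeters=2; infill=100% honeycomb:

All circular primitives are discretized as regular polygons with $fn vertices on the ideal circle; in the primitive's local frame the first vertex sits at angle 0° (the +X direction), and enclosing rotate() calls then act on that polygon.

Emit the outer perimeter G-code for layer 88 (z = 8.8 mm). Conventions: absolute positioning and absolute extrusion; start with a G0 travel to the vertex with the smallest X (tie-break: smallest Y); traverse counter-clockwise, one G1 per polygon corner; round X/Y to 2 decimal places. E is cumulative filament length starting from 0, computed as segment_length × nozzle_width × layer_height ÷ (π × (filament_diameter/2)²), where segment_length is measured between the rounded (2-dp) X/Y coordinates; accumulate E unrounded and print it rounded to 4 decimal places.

G0 X-7.50 Y0.00 Z8.80
G1 X-6.93 Y-2.87 E0.0183
G1 X-6.78 Y-3.09 E0.0200
G1 X-7.00 Y-2.00 E0.0270
G1 X-6.39 Y1.06 E0.0466
G1 X-4.66 Y3.66 E0.0661
G1 X-2.06 Y5.39 E0.0857
G1 X1.00 Y6.00 E0.1053
G1 X4.06 Y5.39 E0.1248
G1 X6.20 Y3.96 E0.1410
G1 X5.30 Y5.30 E0.1511
G1 X2.87 Y6.93 E0.1695
G1 X0.00 Y7.50 E0.1878
G1 X-2.87 Y6.93 E0.2061
G1 X-5.30 Y5.30 E0.2245
G1 X-6.93 Y2.87 E0.2428
G1 X-7.50 Y0.00 E0.2612

At z = 8.8 mm: the r=7.5 cylinder gives a regular 16-gon of circumradius 7.5 (constant along its height); the r=8 cylinder at (1, -2) contributes a regular 16-gon of circumradius 8; Subtracting the remaining from the first: starting from the r=7.5 cylinder, the r=8 cylinder at (1, -2) partially overlaps it — only the 149.13 mm² overlap (of its 195.93 mm²) is removed, clipping the outline — 1 connected region; the cylinder at (10.5, -2.5) does not reach this height (z outside [9, 28]); Taking the first minus the rest: none of the subtracted shapes is present at this height, so that combined region is unchanged — 1 connected region. The outline is a single polygon with 16 vertices. Extrusion per mm of travel: 0.4 × 0.1 / (π × 1.425²) = 0.006270. Accumulating E over each segment gives final E = 0.2612.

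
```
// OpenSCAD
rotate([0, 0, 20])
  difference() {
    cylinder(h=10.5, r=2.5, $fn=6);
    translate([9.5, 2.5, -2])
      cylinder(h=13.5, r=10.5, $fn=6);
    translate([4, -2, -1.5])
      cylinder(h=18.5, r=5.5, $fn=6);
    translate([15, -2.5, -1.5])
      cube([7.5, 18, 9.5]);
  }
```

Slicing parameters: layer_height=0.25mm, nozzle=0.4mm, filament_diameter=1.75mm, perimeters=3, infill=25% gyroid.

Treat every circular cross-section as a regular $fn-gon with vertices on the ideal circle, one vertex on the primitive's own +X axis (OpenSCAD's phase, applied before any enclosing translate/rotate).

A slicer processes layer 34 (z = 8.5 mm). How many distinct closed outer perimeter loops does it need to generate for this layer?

At z = 8.5 mm: the r=2.5 cylinder gives a regular 6-gon of circumradius 2.5 (constant along its height); the r=10.5 cylinder at (9.5, 2.5) contributes a regular 6-gon of circumradius 10.5; the r=5.5 cylinder at (4, -2) gives a regular 6-gon of circumradius 5.5 (constant along its height); the cube at (15, -2.5) is absent (z outside [-1.5, 8]); After the difference (first − rest): starting from the r=2.5 cylinder, the r=10.5 cylinder at (9.5, 2.5) partially overlaps it — only the 6.28 mm² overlap (of its 286.44 mm²) is removed, clipping the outline; the r=5.5 cylinder at (4, -2) partially overlaps it — only the 4.55 mm² overlap (of its 78.59 mm²) is removed, clipping the outline — 1 connected region; (whole slice rotated 20° about Z — lengths, areas and connectivity unchanged). The result has 1 disconnected region.

1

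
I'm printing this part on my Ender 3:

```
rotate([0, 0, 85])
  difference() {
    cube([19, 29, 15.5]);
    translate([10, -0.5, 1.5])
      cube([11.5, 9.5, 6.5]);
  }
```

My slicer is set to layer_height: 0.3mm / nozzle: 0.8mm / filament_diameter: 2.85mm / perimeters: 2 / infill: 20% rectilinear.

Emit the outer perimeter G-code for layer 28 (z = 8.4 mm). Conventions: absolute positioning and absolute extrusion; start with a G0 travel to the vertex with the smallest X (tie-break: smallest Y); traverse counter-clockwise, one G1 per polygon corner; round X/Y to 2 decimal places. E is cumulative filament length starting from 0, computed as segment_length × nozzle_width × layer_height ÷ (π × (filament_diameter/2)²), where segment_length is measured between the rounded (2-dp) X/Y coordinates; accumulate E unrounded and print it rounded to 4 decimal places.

At z = 8.4 mm: the cube is present — its section is the full 19×29 rectangle; the cube at (10, -0.5) is absent (z outside [1.5, 8]); Subtracting the remaining from the first: none of the subtracted shapes is present at this height, so the 19×29 cube is unchanged — 1 connected region; (rotated 85° about Z; rotation is an isometry so areas/perimeters/island counts are preserved). The outline is a single polygon with 4 vertices. Extrusion per mm of travel: 0.8 × 0.3 / (π × 1.425²) = 0.037621. Accumulating E over each segment gives final E = 3.6119.

G0 X-28.89 Y2.53 Z8.40
G1 X0.00 Y0.00 E1.0910
G1 X1.66 Y18.93 E1.8059
G1 X-27.23 Y21.46 E2.8970
G1 X-28.89 Y2.53 E3.6119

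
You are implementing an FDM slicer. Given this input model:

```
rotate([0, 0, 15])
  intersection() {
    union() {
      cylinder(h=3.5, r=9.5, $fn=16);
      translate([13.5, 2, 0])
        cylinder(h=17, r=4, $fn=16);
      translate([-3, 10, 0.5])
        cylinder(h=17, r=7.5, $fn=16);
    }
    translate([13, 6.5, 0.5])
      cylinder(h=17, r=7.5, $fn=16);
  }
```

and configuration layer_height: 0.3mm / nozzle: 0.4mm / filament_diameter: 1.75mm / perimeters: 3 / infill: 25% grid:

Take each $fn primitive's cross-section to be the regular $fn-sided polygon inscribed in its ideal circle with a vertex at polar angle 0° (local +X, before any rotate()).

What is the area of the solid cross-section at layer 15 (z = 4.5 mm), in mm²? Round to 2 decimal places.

43.68 mm²

At z = 4.5 mm: the cylinder is not intersected at this z (z outside [0, 3.5]); the r=4 cylinder at (13.5, 2) contributes a regular 16-gon of circumradius 4 (area = (16/2)·4.000²·sin(360°/16) = 48.98 mm²); the cylinder at (-3, 10): section is a regular 16-gon, circumradius r=7.5 (area = (16/2)·7.500²·sin(360°/16) = 172.21 mm²); Taking the union: the 2 present regions are separate (no shared area or edge), so areas and boundary lengths simply add and each stays a separate island — area = 221.19 mm²; the r=7.5 cylinder at (13, 6.5) gives a regular 16-gon of circumradius 7.5 (constant along its height) (area = (16/2)·7.500²·sin(360°/16) = 172.21 mm²); Taking the intersection: the r=7.5 cylinder at (13, 6.5) partially overlaps the result so far; clipping to the common part keeps 43.68 mm² — area = 43.68 mm²; (rotated 15° about Z; rotation is an isometry so areas/perimeters/island counts are preserved). Overall, the cross-section is a single solid region. Net area = 43.68 mm².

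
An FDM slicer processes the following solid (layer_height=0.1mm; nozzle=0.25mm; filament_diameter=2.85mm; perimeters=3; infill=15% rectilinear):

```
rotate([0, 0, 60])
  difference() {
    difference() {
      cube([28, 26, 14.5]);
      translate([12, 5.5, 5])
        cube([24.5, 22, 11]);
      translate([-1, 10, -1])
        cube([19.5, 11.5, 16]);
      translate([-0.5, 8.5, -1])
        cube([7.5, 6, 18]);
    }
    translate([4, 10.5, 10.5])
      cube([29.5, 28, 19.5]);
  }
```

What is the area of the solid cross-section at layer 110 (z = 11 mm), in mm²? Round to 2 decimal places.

At z = 11 mm: the cube is present — its section is the full 28×26 rectangle (area 728.00 mm²); the 24.5×22 cube at (12, 5.5) contributes its full rectangle (area 539.00 mm²); the cube at (-1, 10) is present — its section is the full 19.5×11.5 rectangle (area 224.25 mm²); the cube at (-0.5, 8.5) (footprint 7.5×6) is included at this height (area 45.00 mm²); Subtracting the remaining from the first: starting from the 28×26 cube (728.00 mm²), the 24.5×22 cube at (12, 5.5) partially overlaps it — only the 328.00 mm² overlap (of its 539.00 mm²) is removed, clipping the outline; the 19.5×11.5 cube at (-1, 10) partially overlaps it — only the 138.00 mm² overlap (of its 224.25 mm²) is removed, clipping the outline; the 7.5×6 cube at (-0.5, 8.5) partially overlaps it — only the 10.50 mm² overlap (of its 45.00 mm²) is removed, clipping the outline — area = 251.50 mm²; the 29.5×28 cube at (4, 10.5) contributes its full rectangle (area 826.00 mm²); Taking the first minus the rest: starting from that combined region (251.50 mm²), the 29.5×28 cube at (4, 10.5) partially overlaps it — only the 36.00 mm² overlap (of its 826.00 mm²) is removed, clipping the outline — area = 215.50 mm²; (rotated 60° about Z; rotation is an isometry so areas/perimeters/island counts are preserved). Overall, the cross-section has 2 separate islands. Net area = 215.50 mm².

215.50 mm²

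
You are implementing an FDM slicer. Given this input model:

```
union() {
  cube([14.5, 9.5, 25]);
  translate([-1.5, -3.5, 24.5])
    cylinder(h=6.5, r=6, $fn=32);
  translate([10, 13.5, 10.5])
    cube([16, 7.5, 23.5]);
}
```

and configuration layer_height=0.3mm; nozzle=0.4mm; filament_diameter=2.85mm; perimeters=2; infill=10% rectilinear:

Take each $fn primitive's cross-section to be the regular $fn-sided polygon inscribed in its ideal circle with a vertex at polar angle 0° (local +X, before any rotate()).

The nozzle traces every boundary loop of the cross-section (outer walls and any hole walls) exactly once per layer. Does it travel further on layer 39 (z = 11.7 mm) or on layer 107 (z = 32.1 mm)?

layer 39 (z = 11.7 mm)

Layer 39 (z = 11.7): the cube is present — its section is the full 14.5×9.5 rectangle (perimeter 48.00 mm); the cylinder at (-1.5, -3.5) does not reach this height (z outside [24.5, 31]); the 16×7.5 cube at (10, 13.5) contributes its full rectangle (perimeter 47.00 mm); Combining (union): the 2 present regions are separate (no shared area or edge), so areas and boundary lengths simply add and each stays a separate island — boundary = 95.00 mm. So its perimeter = 95.00 mm. Layer 107 (z = 32.1): the cube is not intersected at this z (z outside [0, 25]); the cylinder at (-1.5, -3.5) is absent (z outside [24.5, 31]); the cube at (10, 13.5) (footprint 16×7.5) is included at this height (perimeter 47.00 mm); Combining (union): only the 16×7.5 cube at (10, 13.5) is present, so the union is just that shape — boundary = 47.00 mm. So its perimeter = 47.00 mm. Layer 39 is larger (95.00 vs 47.00 mm).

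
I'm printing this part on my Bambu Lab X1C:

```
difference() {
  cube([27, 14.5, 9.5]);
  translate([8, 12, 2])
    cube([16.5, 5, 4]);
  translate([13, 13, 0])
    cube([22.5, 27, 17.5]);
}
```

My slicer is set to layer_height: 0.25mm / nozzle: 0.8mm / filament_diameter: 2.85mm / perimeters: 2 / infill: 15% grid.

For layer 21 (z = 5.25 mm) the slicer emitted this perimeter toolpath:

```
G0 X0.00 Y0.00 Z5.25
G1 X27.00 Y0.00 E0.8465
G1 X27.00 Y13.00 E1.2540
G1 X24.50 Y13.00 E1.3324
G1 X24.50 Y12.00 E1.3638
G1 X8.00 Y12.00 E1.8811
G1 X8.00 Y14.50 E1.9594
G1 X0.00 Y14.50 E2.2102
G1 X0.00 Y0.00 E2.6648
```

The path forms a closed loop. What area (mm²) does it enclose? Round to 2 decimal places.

Apply the shoelace formula to the sequence of (X, Y) vertices; enclosed area = 346.50 mm².

346.50 mm²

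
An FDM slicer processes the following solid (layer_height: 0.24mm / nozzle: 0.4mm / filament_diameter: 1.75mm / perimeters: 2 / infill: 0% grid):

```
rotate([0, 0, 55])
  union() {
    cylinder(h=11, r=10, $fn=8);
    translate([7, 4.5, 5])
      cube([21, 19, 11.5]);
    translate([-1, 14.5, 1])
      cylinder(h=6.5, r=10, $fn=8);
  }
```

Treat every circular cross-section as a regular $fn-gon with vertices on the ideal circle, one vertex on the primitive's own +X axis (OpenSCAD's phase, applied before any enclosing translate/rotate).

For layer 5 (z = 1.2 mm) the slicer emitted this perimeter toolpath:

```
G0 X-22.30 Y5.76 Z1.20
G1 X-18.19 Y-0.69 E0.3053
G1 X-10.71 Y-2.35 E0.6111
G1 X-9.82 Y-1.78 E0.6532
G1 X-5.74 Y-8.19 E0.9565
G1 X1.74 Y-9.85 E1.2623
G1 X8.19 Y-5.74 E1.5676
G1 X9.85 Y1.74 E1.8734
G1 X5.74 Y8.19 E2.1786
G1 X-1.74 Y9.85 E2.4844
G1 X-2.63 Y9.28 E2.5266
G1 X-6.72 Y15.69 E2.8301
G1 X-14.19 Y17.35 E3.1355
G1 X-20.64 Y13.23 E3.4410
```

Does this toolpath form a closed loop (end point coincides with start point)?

no

Start point (G0): (-22.30, 5.76). End point (last G1): the path does not return to the start — open.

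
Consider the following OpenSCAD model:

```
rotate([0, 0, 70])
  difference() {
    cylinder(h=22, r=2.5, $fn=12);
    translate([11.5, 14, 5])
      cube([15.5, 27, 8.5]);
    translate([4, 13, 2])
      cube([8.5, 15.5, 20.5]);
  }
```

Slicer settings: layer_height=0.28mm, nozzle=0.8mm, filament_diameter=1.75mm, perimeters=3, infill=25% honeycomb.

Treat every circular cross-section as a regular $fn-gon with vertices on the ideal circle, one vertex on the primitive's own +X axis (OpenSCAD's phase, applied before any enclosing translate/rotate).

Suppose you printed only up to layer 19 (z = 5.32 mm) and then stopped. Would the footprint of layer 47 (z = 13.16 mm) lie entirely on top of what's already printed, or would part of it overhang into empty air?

Compare the two slices. At z = 5.32: the r=2.5 cylinder contributes a regular 12-gon of circumradius 2.5 (area = (12/2)·2.500²·sin(360°/12) = 18.75 mm²); the cube at (11.5, 14) (footprint 15.5×27) is included at this height (area 418.50 mm²); the cube at (4, 13) is present — its section is the full 8.5×15.5 rectangle (area 131.75 mm²); Taking the first minus the rest: starting from the r=2.5 cylinder (18.75 mm²), the 15.5×27 cube at (11.5, 14) misses the remaining region (no effect); the 8.5×15.5 cube at (4, 13) misses the remaining region (no effect) — area = 18.75 mm²; (whole slice rotated 70° about Z — lengths, areas and connectivity unchanged). At z = 13.16: the r=2.5 cylinder contributes a regular 12-gon of circumradius 2.5 (area = (12/2)·2.500²·sin(360°/12) = 18.75 mm²); the 15.5×27 cube at (11.5, 14) contributes its full rectangle (area 418.50 mm²); the cube at (4, 13) is present — its section is the full 8.5×15.5 rectangle (area 131.75 mm²); After the difference (first − rest): starting from the r=2.5 cylinder (18.75 mm²), the 15.5×27 cube at (11.5, 14) misses the remaining region (no effect); the 8.5×15.5 cube at (4, 13) misses the remaining region (no effect) — area = 18.75 mm²; (rotated 70° about Z; rotation is an isometry so areas/perimeters/island counts are preserved). Checking containment: the cross-section at z = 13.16 is a subset of the cross-section at z = 5.32.

entirely on top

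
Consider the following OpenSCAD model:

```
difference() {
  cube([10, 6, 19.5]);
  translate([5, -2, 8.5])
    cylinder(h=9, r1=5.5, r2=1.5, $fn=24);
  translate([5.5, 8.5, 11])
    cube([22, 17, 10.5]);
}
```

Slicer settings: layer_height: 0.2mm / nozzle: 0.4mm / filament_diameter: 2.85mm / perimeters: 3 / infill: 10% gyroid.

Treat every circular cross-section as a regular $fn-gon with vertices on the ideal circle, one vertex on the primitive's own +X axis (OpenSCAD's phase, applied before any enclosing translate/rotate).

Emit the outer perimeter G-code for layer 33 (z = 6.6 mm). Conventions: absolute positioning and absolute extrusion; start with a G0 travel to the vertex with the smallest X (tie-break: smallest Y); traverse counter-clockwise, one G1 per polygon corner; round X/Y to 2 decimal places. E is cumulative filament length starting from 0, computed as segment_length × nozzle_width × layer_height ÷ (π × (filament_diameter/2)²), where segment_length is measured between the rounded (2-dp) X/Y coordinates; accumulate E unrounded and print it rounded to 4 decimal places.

At z = 6.6 mm: the cube (footprint 10×6) is included at this height; the cone at (5, -2) is absent (z outside [8.5, 17.5]); the cube at (5.5, 8.5) does not reach this height (z outside [11, 21.5]); Subtracting the remaining from the first: none of the subtracted shapes is present at this height, so the 10×6 cube is unchanged — 1 connected region. The outline is a single polygon with 4 vertices. Extrusion per mm of travel: 0.4 × 0.2 / (π × 1.425²) = 0.012540. Accumulating E over each segment gives final E = 0.4013.

G0 X0.00 Y0.00 Z6.60
G1 X10.00 Y0.00 E0.1254
G1 X10.00 Y6.00 E0.2006
G1 X0.00 Y6.00 E0.3260
G1 X0.00 Y0.00 E0.4013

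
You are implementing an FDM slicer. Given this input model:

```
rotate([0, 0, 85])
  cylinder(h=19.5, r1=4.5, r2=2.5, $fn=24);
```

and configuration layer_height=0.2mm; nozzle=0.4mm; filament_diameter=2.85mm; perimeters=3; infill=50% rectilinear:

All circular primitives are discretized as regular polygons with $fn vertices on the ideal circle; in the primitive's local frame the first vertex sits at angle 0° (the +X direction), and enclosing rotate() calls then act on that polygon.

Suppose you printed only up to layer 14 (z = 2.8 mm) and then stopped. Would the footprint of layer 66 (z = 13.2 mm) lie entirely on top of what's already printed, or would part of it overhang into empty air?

entirely on top

Compare the two slices. At z = 2.8: the cone: at t=0.144 of its height the radius interpolates to r₁+(r₂−r₁)t = 4.213, giving a regular 24-gon of that circumradius (area = (24/2)·4.213²·sin(360°/24) = 55.12 mm²); (rotated 85° about Z; rotation is an isometry so areas/perimeters/island counts are preserved). At z = 13.2: the cone: at t=0.677 of its height the radius interpolates to r₁+(r₂−r₁)t = 3.146, giving a regular 24-gon of that circumradius (area = (24/2)·3.146²·sin(360°/24) = 30.74 mm²); (whole slice rotated 85° about Z — lengths, areas and connectivity unchanged). Checking containment: the cross-section at z = 13.2 is a subset of the cross-section at z = 2.8.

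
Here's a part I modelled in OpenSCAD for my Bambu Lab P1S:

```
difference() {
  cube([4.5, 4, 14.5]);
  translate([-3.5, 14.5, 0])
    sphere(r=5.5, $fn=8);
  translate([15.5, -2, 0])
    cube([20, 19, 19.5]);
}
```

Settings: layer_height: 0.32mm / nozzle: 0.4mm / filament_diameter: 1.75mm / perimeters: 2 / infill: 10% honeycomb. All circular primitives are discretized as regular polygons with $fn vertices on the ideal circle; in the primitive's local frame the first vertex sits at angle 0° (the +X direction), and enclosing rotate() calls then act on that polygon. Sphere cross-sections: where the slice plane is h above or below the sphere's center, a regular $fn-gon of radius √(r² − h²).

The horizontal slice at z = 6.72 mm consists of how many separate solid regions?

At z = 6.72 mm: the 4.5×4 cube contributes its full rectangle; the sphere at (-3.5, 14.5) does not reach this height (|z−center|=6.720 > r=5.5); the cube at (15.5, -2) (footprint 20×19) is included at this height; Taking the first minus the rest: starting from the 4.5×4 cube, the 20×19 cube at (15.5, -2) misses the remaining region (no effect) — 1 connected region. The result has 1 disconnected region.

1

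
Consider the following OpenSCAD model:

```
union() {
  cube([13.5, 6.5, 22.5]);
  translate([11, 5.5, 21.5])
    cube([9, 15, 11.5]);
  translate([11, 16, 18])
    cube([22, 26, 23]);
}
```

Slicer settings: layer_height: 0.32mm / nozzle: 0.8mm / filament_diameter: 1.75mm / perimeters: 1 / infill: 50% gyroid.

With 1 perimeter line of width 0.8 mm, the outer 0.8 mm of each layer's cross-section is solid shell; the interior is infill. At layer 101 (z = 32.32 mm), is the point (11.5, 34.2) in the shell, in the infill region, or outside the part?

At z = 32.32 mm: the cube does not reach this height (z outside [0, 22.5]); the cube at (11, 5.5) is present — its section is the full 9×15 rectangle; the cube at (11, 16) is present — its section is the full 22×26 rectangle; Taking the union: the regions partially overlap (shared area 40.50 mm²), so overlapping operands fuse into one piece — 1 connected region. Overall, the cross-section is a single solid region. The nearest boundary edge runs (11.00, 20.50)→(11.00, 42.00); distance from the point to it = 0.50 mm. The point is inside the cross-section, 0.50 mm from the nearest boundary — within the 0.8 mm shell band (1 × 0.8).

shell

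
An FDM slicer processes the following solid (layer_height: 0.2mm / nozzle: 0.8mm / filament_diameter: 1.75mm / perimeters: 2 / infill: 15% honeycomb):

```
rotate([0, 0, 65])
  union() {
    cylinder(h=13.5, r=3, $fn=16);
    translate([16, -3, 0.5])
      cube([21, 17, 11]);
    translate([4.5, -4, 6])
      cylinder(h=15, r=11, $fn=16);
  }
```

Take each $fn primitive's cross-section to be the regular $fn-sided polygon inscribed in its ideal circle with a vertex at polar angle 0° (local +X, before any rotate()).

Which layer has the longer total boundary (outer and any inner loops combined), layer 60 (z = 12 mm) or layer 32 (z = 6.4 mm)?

layer 32 (z = 6.4 mm)

Layer 60 (z = 12): the r=3 cylinder gives a regular 16-gon of circumradius 3 (constant along its height) (perimeter = 2·16·3.000·sin(180°/16) = 18.73 mm); the cube at (16, -3) is absent (z outside [0.5, 11.5]); the cylinder at (4.5, -4): section is a regular 16-gon, circumradius r=11 (perimeter = 2·16·11.000·sin(180°/16) = 68.67 mm); Merging all regions: the r=3 cylinder lies entirely inside the r=11 cylinder at (4.5, -4), so the union is just the r=11 cylinder at (4.5, -4) — boundary = 68.67 mm; (rotated 65° about Z; rotation is an isometry so areas/perimeters/island counts are preserved). So its perimeter = 68.67 mm. Layer 32 (z = 6.4): the cylinder: section is a regular 16-gon, circumradius r=3 (perimeter = 2·16·3.000·sin(180°/16) = 18.73 mm); the 21×17 cube at (16, -3) contributes its full rectangle (perimeter 76.00 mm); the r=11 cylinder at (4.5, -4) contributes a regular 16-gon of circumradius 11 (perimeter = 2·16·11.000·sin(180°/16) = 68.67 mm); Merging all regions: the regions partially overlap (shared area 27.55 mm²), so the edge portions inside another operand are dropped and the merged outline is re-measured after clipping — boundary = 144.67 mm; (rotated 65° about Z; rotation is an isometry so areas/perimeters/island counts are preserved). So its perimeter = 144.67 mm. Layer 32 is larger (144.67 vs 68.67 mm).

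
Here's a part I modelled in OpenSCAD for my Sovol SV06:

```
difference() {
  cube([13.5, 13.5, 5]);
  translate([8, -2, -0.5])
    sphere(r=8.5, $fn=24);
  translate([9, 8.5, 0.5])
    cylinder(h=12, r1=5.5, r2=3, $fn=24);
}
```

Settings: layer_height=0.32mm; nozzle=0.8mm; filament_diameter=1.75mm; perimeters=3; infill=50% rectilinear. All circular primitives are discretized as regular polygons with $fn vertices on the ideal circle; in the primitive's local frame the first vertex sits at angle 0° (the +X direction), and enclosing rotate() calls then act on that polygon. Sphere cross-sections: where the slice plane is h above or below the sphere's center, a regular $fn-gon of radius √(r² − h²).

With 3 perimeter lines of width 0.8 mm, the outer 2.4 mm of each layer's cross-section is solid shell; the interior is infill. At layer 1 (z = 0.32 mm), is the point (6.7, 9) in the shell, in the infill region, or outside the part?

At z = 0.32 mm: the 13.5×13.5 cube contributes its full rectangle; the r=8.5 sphere at (8, -2) contributes a regular 24-gon of circumradius √(8.5²−0.82²) = 8.460; the cone at (9, 8.5) does not reach this height (z outside [0.5, 12.5]); Taking the first minus the rest: starting from the 13.5×13.5 cube, the r=8.5 sphere at (8, -2) partially overlaps it — only the 70.56 mm² overlap (of its 222.31 mm²) is removed, clipping the outline — 1 connected region. Overall, the cross-section is a single solid region. The nearest boundary edge runs (8.00, 6.46)→(5.81, 6.17); distance from the point to it = 2.69 mm. The point is inside the cross-section and 2.69 mm from the nearest boundary — more than the 2.4 mm shell width (3 × 0.8), so it's in the infill interior.

infill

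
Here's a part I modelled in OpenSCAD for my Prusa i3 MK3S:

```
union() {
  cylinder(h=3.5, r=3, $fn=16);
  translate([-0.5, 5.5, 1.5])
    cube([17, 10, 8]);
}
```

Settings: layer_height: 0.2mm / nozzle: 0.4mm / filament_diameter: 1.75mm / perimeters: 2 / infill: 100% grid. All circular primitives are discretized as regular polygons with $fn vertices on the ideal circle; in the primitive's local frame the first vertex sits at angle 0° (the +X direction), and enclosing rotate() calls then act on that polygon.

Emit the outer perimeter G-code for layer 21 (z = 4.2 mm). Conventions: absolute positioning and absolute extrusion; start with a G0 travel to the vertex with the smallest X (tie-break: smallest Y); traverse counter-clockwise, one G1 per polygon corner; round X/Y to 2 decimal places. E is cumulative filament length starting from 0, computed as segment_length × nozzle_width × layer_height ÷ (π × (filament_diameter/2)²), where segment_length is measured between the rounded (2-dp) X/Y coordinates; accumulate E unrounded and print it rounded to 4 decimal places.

At z = 4.2 mm: the cylinder is absent (z outside [0, 3.5]); the cube at (-0.5, 5.5) (footprint 17×10) is included at this height; Combining (union): only the 17×10 cube at (-0.5, 5.5) is present, so the union is just that shape — 1 connected region. The outline is a single polygon with 4 vertices. Extrusion per mm of travel: 0.4 × 0.2 / (π × 0.875²) = 0.033260. Accumulating E over each segment gives final E = 1.7960.

G0 X-0.50 Y5.50 Z4.20
G1 X16.50 Y5.50 E0.5654
G1 X16.50 Y15.50 E0.8980
G1 X-0.50 Y15.50 E1.4634
G1 X-0.50 Y5.50 E1.7960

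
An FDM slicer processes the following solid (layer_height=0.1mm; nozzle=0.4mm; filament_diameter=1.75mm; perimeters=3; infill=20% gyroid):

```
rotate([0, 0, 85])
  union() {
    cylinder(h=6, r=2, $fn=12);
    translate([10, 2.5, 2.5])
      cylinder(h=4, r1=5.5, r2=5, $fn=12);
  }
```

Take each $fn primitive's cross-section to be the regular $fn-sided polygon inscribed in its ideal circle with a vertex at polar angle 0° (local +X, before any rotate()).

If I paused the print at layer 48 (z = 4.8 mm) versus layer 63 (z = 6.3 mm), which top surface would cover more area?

Layer 48 (z = 4.8): the r=2 cylinder contributes a regular 12-gon of circumradius 2 (area = (12/2)·2.000²·sin(360°/12) = 12.00 mm²); the cone at (10, 2.5) (r1=5.5→r2=5) has section circumradius 5.213 here — a regular 12-gon (area = (12/2)·5.213²·sin(360°/12) = 81.51 mm²); Merging all regions: the 2 present regions are separate (no shared area or edge), so areas and boundary lengths simply add and each stays a separate island — area = 93.51 mm²; (rotated 85° about Z; rotation is an isometry so areas/perimeters/island counts are preserved). So its area = 93.51 mm². Layer 63 (z = 6.3): the cylinder is absent (z outside [0, 6]); the cone at (10, 2.5) contributes a regular 12-gon of circumradius 5.025 (interpolated between r1=5.5 and r2=5 at t=0.950) (area = (12/2)·5.025²·sin(360°/12) = 75.75 mm²); Taking the union: only the cone at (10, 2.5) is present, so the union is just that shape — area = 75.75 mm²; (whole slice rotated 85° about Z — lengths, areas and connectivity unchanged). So its area = 75.75 mm². Layer 48 is larger (93.51 vs 75.75 mm²).

layer 48 (z = 4.8 mm)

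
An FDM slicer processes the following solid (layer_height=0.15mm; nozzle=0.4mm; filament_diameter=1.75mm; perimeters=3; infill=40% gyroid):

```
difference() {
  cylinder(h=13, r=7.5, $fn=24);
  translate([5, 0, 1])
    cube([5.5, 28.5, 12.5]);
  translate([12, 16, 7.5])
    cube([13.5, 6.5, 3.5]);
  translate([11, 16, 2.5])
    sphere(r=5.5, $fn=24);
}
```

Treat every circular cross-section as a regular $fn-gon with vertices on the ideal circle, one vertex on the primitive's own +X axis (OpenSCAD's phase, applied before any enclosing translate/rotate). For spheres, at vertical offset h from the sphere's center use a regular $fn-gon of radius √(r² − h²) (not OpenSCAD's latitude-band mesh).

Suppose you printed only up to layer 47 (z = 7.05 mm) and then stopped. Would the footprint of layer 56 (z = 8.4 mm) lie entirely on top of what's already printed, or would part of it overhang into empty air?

Compare the two slices. At z = 7.05: the cylinder: section is a regular 24-gon, circumradius r=7.5 (area = (24/2)·7.500²·sin(360°/24) = 174.70 mm²); the cube at (5, 0) is present — its section is the full 5.5×28.5 rectangle (area 156.75 mm²); the cube at (12, 16) is not intersected at this z (z outside [7.5, 11]); the r=5.5 sphere at (11, 16) contributes a regular 24-gon of circumradius √(5.5²−4.55²) = 3.090 (area = (24/2)·3.090²·sin(360°/24) = 29.65 mm²); After the difference (first − rest): starting from the r=7.5 cylinder (174.70 mm²), the 5.5×28.5 cube at (5, 0) partially overlaps it — only the 9.42 mm² overlap (of its 156.75 mm²) is removed, clipping the outline; the r=5.5 sphere at (11, 16) misses the remaining region (no effect) — area = 165.28 mm². At z = 8.4: the r=7.5 cylinder gives a regular 24-gon of circumradius 7.5 (constant along its height) (area = (24/2)·7.500²·sin(360°/24) = 174.70 mm²); the 5.5×28.5 cube at (5, 0) contributes its full rectangle (area 156.75 mm²); the cube at (12, 16) is present — its section is the full 13.5×6.5 rectangle (area 87.75 mm²); the sphere at (11, 16) is absent (|z−center|=5.900 > r=5.5); Subtracting the remaining from the first: starting from the r=7.5 cylinder (174.70 mm²), the 5.5×28.5 cube at (5, 0) partially overlaps it — only the 9.42 mm² overlap (of its 156.75 mm²) is removed, clipping the outline; the 13.5×6.5 cube at (12, 16) misses the remaining region (no effect) — area = 165.28 mm². Checking containment: the cross-section at z = 8.4 is a subset of the cross-section at z = 7.05.

entirely on top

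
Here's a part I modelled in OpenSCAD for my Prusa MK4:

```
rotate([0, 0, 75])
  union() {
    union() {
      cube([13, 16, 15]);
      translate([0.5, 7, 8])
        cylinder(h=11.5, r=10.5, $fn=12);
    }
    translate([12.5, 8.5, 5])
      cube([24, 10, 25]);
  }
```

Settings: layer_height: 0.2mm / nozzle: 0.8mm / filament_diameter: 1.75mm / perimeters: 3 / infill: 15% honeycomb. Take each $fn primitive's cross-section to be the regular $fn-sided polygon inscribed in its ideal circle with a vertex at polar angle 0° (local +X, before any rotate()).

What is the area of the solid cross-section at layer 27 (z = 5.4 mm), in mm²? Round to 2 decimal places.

At z = 5.4 mm: the cube (footprint 13×16) is included at this height (area 208.00 mm²); the cylinder at (0.5, 7) is absent (z outside [8, 19.5]); Taking the union: only the 13×16 cube is present, so the union is just that shape — area = 208.00 mm²; the 24×10 cube at (12.5, 8.5) contributes its full rectangle (area 240.00 mm²); Combining (union): the regions partially overlap — summed areas 448.00 mm² minus the doubly-counted overlap 3.75 mm² gives 444.25 mm² — area = 444.25 mm²; (whole slice rotated 75° about Z — lengths, areas and connectivity unchanged). Overall, the cross-section is a single solid region. Net area = 444.25 mm².

444.25 mm²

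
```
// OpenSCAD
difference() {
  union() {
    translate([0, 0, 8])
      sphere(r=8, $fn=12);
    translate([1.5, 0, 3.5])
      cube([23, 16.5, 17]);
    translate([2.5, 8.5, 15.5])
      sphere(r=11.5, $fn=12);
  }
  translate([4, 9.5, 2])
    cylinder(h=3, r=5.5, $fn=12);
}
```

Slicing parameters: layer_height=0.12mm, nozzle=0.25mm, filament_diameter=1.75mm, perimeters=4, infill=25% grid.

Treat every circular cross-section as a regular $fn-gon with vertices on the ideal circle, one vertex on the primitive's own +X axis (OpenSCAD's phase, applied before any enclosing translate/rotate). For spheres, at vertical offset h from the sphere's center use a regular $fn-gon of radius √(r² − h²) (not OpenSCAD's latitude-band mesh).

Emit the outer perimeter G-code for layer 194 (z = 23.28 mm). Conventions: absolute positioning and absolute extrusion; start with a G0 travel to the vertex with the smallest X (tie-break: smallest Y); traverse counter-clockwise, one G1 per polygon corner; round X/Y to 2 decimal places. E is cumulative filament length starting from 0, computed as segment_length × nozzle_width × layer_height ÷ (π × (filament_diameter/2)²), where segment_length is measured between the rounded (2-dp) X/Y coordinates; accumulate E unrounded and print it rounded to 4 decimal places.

At z = 23.28 mm: the sphere does not reach this height (|z−center|=15.280 > r=8); the cube at (1.5, 0) does not reach this height (z outside [3.5, 20.5]); the r=11.5 sphere at (2.5, 8.5) slices to a regular 12-gon of circumradius 8.469 (√(r²−h²) with h=7.78 from center); Combining (union): only the r=11.5 sphere at (2.5, 8.5) is present, so the union is just that shape — 1 connected region; the cylinder at (4, 9.5) does not reach this height (z outside [2, 5]); After the difference (first − rest): none of the subtracted shapes is present at this height, so that combined region is unchanged — 1 connected region. The outline is a single polygon with 12 vertices. Extrusion per mm of travel: 0.25 × 0.12 / (π × 0.875²) = 0.012473. Accumulating E over each segment gives final E = 0.6559.

G0 X-5.97 Y8.50 Z23.28
G1 X-4.83 Y4.27 E0.0546
G1 X-1.73 Y1.17 E0.1093
G1 X2.50 Y0.03 E0.1640
G1 X6.73 Y1.17 E0.2186
G1 X9.83 Y4.27 E0.2733
G1 X10.97 Y8.50 E0.3279
G1 X9.83 Y12.73 E0.3826
G1 X6.73 Y15.83 E0.4372
G1 X2.50 Y16.97 E0.4919
G1 X-1.73 Y15.83 E0.5465
G1 X-4.83 Y12.73 E0.6012
G1 X-5.97 Y8.50 E0.6559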